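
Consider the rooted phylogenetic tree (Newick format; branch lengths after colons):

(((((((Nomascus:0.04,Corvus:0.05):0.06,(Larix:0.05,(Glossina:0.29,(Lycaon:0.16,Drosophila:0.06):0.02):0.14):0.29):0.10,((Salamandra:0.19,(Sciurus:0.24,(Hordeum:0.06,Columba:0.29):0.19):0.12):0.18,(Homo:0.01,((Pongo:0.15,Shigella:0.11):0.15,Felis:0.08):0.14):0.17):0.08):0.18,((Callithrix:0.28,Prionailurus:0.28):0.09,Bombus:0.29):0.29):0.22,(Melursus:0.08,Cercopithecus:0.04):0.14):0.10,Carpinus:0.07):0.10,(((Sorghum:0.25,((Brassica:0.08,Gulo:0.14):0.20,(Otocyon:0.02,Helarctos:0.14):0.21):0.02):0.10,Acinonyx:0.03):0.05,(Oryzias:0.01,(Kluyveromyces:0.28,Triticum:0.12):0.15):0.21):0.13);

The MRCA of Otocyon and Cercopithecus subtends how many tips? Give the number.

The MRCA of Otocyon and Cercopithecus is the root, so the clade is the entire tree.
That clade contains 29 terminal taxa: Acinonyx, Bombus, Brassica, Callithrix, Carpinus, Cercopithecus, Columba, Corvus, Drosophila, Felis, Glossina, Gulo, Helarctos, Homo, Hordeum, Kluyveromyces, Larix, Lycaon, Melursus, Nomascus, Oryzias, Otocyon, Pongo, Prionailurus, Salamandra, Sciurus, Shigella, Sorghum, Triticum.

29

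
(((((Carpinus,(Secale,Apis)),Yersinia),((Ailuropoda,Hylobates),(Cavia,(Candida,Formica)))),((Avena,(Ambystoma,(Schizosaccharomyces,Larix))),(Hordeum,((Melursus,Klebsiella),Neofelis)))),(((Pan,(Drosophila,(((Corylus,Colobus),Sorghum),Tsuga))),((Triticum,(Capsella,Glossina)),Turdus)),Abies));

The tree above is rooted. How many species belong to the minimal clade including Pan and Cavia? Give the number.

28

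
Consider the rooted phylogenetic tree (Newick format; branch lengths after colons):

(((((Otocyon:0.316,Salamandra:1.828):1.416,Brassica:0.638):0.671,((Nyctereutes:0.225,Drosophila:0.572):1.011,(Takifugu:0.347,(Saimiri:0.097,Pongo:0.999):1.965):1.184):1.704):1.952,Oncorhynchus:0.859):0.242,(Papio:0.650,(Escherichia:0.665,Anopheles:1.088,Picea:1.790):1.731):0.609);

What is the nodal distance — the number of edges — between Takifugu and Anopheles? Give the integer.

8

The MRCA of Takifugu and Anopheles is the root of the tree.
From Takifugu up to that node: 5 branches. From Anopheles up to the same node: 3 branches. Total: 5 + 3 = 8.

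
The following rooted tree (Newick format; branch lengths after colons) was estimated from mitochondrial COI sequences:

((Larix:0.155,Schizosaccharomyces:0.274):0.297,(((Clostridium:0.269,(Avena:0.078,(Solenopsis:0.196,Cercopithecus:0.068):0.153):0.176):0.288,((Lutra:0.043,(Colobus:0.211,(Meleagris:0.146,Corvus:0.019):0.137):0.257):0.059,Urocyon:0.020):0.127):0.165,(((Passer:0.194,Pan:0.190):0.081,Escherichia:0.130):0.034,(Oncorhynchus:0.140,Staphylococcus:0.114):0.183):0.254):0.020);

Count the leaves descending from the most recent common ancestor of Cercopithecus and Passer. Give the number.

14

The MRCA of Cercopithecus and Passer is the node subtending (((Clostridium,(Avena,(Solenopsis,Cercopithecus))),((Lutra,(Colobus,(Meleagris,Corvus))),Urocyon)),(((Passer,Pan),Escherichia),(Oncorhynchus,Staphylococcus))).
That clade contains 14 terminal taxa: Avena, Cercopithecus, Clostridium, Colobus, Corvus, Escherichia, Lutra, Meleagris, Oncorhynchus, Pan, Passer, Solenopsis, Staphylococcus, Urocyon.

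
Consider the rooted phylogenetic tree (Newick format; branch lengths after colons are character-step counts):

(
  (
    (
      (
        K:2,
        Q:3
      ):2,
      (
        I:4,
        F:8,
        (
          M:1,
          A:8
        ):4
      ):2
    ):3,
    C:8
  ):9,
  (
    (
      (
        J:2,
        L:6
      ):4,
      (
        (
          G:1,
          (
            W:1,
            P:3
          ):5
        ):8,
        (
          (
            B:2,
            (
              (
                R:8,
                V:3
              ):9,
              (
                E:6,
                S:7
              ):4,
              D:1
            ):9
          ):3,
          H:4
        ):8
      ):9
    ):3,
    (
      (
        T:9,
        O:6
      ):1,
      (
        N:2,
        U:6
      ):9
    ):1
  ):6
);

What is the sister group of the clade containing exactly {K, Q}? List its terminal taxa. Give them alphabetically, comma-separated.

The clade containing exactly {K, Q} attaches to the tree at the node subtending ((K,Q),(I,F,(M,A))).
The other lineage descending from that same node — the sister group — is (I,F,(M,A)); its 4 tips in alphabetical order are the answer.

A, F, I, M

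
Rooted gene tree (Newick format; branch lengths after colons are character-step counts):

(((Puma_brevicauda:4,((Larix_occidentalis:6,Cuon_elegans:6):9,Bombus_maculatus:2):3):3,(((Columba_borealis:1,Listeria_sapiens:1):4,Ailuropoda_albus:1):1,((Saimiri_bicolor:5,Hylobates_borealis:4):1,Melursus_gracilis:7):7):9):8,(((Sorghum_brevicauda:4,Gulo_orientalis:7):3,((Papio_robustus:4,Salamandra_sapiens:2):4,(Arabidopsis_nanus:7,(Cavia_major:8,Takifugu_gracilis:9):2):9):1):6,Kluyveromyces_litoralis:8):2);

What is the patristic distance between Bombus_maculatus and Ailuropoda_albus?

19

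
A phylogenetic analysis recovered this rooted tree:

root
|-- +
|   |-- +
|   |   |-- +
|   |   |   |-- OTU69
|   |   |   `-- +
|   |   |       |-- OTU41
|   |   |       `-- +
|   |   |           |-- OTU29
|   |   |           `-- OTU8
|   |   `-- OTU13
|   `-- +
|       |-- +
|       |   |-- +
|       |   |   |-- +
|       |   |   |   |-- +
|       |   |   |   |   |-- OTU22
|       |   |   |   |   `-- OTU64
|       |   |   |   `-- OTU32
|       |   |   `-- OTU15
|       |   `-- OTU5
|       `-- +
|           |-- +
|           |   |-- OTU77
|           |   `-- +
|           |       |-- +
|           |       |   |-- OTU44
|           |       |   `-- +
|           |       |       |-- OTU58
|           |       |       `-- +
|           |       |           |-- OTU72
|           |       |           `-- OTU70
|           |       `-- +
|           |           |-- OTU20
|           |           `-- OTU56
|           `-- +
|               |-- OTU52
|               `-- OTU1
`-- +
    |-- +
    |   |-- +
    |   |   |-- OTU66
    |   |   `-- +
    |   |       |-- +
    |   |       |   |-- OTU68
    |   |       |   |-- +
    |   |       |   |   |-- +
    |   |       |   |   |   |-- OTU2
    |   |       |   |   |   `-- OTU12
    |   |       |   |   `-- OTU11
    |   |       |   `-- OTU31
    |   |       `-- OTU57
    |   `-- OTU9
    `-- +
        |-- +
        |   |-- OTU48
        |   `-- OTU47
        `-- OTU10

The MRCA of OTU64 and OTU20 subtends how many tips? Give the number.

14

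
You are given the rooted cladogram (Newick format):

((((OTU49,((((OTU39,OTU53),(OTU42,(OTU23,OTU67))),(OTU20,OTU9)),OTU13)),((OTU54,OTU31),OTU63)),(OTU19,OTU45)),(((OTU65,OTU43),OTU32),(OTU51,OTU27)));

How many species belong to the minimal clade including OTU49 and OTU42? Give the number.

9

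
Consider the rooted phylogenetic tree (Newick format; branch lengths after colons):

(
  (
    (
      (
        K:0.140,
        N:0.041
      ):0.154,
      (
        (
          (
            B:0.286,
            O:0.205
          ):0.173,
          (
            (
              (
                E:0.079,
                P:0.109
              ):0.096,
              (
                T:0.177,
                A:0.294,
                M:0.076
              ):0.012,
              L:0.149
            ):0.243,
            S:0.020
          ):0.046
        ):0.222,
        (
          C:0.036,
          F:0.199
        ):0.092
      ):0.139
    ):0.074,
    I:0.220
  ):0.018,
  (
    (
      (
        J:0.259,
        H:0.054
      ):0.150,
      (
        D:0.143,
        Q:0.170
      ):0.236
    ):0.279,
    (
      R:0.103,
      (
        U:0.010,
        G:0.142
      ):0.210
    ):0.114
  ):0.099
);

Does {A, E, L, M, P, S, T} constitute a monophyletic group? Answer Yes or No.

Yes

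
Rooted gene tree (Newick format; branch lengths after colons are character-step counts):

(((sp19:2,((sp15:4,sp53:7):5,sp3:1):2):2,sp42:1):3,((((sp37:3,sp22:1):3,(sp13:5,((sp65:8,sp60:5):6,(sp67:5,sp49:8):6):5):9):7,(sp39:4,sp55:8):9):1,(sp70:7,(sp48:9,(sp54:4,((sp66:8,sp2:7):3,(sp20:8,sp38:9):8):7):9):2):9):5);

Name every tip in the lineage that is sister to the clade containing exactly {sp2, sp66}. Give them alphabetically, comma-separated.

sp20, sp38

The clade containing exactly {sp2, sp66} attaches to the tree at the node subtending ((sp66,sp2),(sp20,sp38)).
The other lineage descending from that same node — the sister group — is (sp20,sp38); its 2 tips in alphabetical order are the answer.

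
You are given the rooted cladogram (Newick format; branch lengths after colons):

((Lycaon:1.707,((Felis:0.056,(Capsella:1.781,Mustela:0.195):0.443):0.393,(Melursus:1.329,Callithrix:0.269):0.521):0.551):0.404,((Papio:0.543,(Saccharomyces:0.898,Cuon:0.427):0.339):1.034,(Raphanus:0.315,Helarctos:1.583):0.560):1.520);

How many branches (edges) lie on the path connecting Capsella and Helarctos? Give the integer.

The MRCA of Capsella and Helarctos is the root of the tree.
From Capsella up to that node: 5 branches. From Helarctos up to the same node: 3 branches. Total: 5 + 3 = 8.

8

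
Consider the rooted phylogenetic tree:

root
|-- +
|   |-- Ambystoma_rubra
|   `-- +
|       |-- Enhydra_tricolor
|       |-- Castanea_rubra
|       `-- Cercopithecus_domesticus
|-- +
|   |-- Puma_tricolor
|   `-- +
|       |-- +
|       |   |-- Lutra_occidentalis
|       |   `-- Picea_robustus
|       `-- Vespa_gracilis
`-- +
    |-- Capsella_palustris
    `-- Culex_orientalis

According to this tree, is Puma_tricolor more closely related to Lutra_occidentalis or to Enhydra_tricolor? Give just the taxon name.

Lutra_occidentalis

The MRCA of Puma_tricolor and Lutra_occidentalis subtends (Puma_tricolor,((Lutra_occidentalis,Picea_robustus),Vespa_gracilis)) (4 taxa).
The MRCA of Puma_tricolor and Enhydra_tricolor is the root, subtending the entire tree (10 taxa).
The first is nested inside the second, so Puma_tricolor shares a more recent common ancestor with Lutra_occidentalis.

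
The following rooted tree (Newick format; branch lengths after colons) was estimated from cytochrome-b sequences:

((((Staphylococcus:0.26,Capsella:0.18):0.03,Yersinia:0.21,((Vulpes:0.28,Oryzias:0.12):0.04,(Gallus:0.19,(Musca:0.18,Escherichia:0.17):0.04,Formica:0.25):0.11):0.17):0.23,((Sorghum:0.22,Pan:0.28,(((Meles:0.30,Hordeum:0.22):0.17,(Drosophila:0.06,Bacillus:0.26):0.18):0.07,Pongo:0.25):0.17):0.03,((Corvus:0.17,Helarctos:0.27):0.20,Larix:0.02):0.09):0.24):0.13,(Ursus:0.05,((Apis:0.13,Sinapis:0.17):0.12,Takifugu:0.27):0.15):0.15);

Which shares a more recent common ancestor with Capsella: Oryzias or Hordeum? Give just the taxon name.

The MRCA of Capsella and Oryzias subtends ((Staphylococcus,Capsella),Yersinia,((Vulpes,Oryzias),(Gallus,(Musca,Escherichia),Formica))) (9 taxa).
The MRCA of Capsella and Hordeum subtends (((Staphylococcus,Capsella),Yersinia,((Vulpes,Oryzias),(Gallus,(Musca,Escherichia),Formica))),((Sorghum,Pan,(((Meles,Hordeum),(Drosophila,Bacillus)),Pongo)),((Corvus,Helarctos),Larix))) (19 taxa).
The first is nested inside the second, so Capsella shares a more recent common ancestor with Oryzias.

Oryzias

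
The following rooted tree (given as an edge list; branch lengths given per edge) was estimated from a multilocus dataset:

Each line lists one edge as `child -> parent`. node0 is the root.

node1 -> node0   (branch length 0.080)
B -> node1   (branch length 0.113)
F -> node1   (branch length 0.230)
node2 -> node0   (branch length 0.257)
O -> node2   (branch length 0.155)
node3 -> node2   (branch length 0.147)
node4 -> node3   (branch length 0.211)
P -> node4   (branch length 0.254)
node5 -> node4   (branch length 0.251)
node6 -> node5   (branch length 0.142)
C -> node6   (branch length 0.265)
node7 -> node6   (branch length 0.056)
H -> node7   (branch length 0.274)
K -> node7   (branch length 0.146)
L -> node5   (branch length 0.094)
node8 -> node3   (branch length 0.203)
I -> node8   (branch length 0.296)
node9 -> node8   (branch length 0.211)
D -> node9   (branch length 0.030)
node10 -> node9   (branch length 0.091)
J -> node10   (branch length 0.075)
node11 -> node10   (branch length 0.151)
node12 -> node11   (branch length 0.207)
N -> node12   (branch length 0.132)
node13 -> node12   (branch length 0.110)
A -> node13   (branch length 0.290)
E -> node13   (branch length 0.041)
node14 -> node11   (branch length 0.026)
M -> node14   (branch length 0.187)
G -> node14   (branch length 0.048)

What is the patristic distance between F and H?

The path runs F → … → MRCA → … → H; the MRCA is the root of the tree.
Branch lengths along that path: 0.230 + 0.080 + 0.257 + 0.147 + 0.211 + 0.251 + 0.142 + 0.056 + 0.274 = 1.648.

1.648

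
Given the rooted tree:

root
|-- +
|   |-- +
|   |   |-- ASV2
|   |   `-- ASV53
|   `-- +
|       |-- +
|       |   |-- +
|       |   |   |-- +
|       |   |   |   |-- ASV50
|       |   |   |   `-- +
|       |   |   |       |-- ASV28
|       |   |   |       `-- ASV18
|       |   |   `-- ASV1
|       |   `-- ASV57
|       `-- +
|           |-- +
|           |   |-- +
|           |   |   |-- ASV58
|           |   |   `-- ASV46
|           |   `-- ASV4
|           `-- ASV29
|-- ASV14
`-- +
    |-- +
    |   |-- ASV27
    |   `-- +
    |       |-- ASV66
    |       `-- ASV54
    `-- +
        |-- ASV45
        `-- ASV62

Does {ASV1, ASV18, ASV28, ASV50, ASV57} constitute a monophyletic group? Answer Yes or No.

The most recent common ancestor of these taxa subtends (((ASV50,(ASV28,ASV18)),ASV1),ASV57).
That clade has exactly 5 tips — every listed taxon and nothing else — so the group is monophyletic.

Yes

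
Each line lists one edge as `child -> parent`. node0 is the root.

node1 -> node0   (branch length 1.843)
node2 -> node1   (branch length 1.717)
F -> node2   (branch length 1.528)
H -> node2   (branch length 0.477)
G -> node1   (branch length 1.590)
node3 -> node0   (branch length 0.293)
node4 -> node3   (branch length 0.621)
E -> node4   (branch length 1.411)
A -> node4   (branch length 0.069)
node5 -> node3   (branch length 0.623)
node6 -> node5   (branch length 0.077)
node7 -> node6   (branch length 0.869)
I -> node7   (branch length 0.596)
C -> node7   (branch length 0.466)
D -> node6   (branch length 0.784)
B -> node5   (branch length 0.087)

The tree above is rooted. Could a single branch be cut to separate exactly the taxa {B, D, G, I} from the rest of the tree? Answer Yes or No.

No

The MRCA of the listed taxa is the root, so the smallest clade containing them is the whole tree.
That clade also contains A, C, E, F, H, which are not in the proposed group, so the group is not monophyletic.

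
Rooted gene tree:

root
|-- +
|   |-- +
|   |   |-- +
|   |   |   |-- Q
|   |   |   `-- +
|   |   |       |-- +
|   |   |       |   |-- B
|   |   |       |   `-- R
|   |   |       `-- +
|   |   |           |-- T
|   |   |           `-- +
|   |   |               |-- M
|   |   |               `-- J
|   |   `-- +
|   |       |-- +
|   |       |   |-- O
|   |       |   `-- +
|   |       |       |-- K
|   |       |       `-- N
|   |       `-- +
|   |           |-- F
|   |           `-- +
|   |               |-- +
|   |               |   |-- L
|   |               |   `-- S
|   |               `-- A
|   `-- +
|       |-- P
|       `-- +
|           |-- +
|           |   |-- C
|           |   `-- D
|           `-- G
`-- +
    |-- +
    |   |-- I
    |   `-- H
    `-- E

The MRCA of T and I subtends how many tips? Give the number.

The MRCA of T and I is the root, so the clade is the entire tree.
That clade contains 20 terminal taxa: A, B, C, D, E, F, G, H, I, J, K, L, M, N, O, P, Q, R, S, T.

20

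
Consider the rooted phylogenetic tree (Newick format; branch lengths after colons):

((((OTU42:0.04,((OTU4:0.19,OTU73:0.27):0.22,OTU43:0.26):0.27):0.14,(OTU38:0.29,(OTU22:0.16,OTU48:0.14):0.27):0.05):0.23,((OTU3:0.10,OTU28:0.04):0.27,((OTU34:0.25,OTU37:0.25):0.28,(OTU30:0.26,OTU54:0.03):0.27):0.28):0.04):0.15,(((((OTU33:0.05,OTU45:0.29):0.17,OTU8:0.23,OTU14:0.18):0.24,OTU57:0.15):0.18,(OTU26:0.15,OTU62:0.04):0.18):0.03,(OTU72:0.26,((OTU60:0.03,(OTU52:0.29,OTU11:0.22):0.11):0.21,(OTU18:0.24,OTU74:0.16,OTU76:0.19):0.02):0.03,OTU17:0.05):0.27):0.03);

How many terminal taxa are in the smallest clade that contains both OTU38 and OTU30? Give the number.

The MRCA of OTU38 and OTU30 is the node subtending (((OTU42,((OTU4,OTU73),OTU43)),(OTU38,(OTU22,OTU48))),((OTU3,OTU28),((OTU34,OTU37),(OTU30,OTU54)))).
That clade contains 13 terminal taxa: OTU22, OTU28, OTU3, OTU30, OTU34, OTU37, OTU38, OTU4, OTU42, OTU43, OTU48, OTU54, OTU73.

13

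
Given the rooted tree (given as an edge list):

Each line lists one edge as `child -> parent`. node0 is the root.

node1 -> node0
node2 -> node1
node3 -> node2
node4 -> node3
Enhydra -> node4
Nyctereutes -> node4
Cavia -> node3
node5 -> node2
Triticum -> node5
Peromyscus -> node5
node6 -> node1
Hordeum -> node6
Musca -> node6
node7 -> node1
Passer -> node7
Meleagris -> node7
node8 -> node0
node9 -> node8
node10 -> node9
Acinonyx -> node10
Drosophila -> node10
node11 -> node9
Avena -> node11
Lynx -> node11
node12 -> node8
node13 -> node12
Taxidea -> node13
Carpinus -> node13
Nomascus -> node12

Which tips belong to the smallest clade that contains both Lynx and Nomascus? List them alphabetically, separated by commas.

Acinonyx, Avena, Carpinus, Drosophila, Lynx, Nomascus, Taxidea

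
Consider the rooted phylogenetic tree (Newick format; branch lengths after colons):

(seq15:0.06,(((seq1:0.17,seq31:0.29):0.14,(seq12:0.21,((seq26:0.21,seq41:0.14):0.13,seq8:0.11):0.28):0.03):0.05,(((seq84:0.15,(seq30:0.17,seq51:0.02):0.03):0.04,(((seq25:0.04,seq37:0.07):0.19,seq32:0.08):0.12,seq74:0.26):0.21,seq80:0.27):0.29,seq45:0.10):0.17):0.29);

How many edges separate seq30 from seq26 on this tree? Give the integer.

The MRCA of seq30 and seq26 is the node subtending (((seq1,seq31),(seq12,((seq26,seq41),seq8))),(((seq84,(seq30,seq51)),(((seq25,seq37),seq32),seq74),seq80),seq45)).
From seq30 up to that node: 5 branches. From seq26 up to the same node: 5 branches. Total: 5 + 5 = 10.

10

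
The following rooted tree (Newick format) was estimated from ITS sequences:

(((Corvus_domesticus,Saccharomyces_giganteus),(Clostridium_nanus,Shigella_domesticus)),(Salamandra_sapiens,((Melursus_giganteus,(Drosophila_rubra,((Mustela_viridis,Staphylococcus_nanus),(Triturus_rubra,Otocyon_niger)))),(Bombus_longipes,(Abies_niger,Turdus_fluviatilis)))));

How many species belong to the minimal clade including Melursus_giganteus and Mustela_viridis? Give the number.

6

The MRCA of Melursus_giganteus and Mustela_viridis is the node subtending (Melursus_giganteus,(Drosophila_rubra,((Mustela_viridis,Staphylococcus_nanus),(Triturus_rubra,Otocyon_niger)))).
That clade contains 6 terminal taxa: Drosophila_rubra, Melursus_giganteus, Mustela_viridis, Otocyon_niger, Staphylococcus_nanus, Triturus_rubra.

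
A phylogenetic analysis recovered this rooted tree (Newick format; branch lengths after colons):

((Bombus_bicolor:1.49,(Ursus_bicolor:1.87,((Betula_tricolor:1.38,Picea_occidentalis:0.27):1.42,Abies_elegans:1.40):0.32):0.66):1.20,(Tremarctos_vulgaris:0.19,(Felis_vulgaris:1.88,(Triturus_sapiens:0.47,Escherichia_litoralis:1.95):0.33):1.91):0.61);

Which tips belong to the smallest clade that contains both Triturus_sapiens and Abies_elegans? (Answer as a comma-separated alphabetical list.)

Abies_elegans, Betula_tricolor, Bombus_bicolor, Escherichia_litoralis, Felis_vulgaris, Picea_occidentalis, Tremarctos_vulgaris, Triturus_sapiens, Ursus_bicolor

Tracing Triturus_sapiens: it sits inside (Triturus_sapiens,Escherichia_litoralis).
Tracing Abies_elegans: it sits inside ((Betula_tricolor,Picea_occidentalis),Abies_elegans).
The smallest clade enclosing both is the whole tree (their MRCA is the root), so the answer is all 9 tips in alphabetical order.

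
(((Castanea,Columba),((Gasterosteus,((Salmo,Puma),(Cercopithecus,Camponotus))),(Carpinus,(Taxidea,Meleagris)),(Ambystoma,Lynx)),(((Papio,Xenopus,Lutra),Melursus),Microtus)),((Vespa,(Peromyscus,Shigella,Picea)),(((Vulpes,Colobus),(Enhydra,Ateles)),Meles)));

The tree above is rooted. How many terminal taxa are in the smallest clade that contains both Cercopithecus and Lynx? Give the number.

10

The MRCA of Cercopithecus and Lynx is the node subtending ((Gasterosteus,((Salmo,Puma),(Cercopithecus,Camponotus))),(Carpinus,(Taxidea,Meleagris)),(Ambystoma,Lynx)).
That clade contains 10 terminal taxa: Ambystoma, Camponotus, Carpinus, Cercopithecus, Gasterosteus, Lynx, Meleagris, Puma, Salmo, Taxidea.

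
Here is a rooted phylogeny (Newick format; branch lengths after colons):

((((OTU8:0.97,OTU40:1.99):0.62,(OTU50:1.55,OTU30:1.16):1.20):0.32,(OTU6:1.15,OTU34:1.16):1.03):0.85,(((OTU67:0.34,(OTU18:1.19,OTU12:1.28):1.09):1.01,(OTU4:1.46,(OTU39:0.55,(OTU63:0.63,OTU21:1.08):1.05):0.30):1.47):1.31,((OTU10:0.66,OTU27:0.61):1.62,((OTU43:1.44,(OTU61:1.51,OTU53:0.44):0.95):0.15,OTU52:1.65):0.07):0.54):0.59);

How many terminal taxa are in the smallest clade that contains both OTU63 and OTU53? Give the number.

The MRCA of OTU63 and OTU53 is the node subtending (((OTU67,(OTU18,OTU12)),(OTU4,(OTU39,(OTU63,OTU21)))),((OTU10,OTU27),((OTU43,(OTU61,OTU53)),OTU52))).
That clade contains 13 terminal taxa: OTU10, OTU12, OTU18, OTU21, OTU27, OTU39, OTU4, OTU43, OTU52, OTU53, OTU61, OTU63, OTU67.

13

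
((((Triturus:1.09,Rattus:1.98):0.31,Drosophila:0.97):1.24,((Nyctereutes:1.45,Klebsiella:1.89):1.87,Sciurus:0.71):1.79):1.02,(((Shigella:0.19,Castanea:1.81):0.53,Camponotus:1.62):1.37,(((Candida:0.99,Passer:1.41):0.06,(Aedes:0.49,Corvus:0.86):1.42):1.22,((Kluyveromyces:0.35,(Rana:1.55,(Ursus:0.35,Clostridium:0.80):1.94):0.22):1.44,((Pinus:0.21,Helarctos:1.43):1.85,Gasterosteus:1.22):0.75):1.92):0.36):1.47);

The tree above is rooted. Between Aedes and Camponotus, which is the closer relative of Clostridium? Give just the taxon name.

The MRCA of Clostridium and Aedes subtends (((Candida,Passer),(Aedes,Corvus)),((Kluyveromyces,(Rana,(Ursus,Clostridium))),((Pinus,Helarctos),Gasterosteus))) (11 taxa).
The MRCA of Clostridium and Camponotus subtends (((Shigella,Castanea),Camponotus),(((Candida,Passer),(Aedes,Corvus)),((Kluyveromyces,(Rana,(Ursus,Clostridium))),((Pinus,Helarctos),Gasterosteus)))) (14 taxa).
The first is nested inside the second, so Clostridium shares a more recent common ancestor with Aedes.

Aedes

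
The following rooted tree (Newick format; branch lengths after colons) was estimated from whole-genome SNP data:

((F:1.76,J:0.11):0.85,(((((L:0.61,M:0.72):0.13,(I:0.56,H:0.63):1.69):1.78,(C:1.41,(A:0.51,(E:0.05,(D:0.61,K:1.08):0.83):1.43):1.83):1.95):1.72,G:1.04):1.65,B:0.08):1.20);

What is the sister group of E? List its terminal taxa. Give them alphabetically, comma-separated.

E attaches to the tree at the node subtending (E,(D,K)).
The other lineage descending from that same node — the sister group — is (D,K); its 2 tips in alphabetical order are the answer.

D, K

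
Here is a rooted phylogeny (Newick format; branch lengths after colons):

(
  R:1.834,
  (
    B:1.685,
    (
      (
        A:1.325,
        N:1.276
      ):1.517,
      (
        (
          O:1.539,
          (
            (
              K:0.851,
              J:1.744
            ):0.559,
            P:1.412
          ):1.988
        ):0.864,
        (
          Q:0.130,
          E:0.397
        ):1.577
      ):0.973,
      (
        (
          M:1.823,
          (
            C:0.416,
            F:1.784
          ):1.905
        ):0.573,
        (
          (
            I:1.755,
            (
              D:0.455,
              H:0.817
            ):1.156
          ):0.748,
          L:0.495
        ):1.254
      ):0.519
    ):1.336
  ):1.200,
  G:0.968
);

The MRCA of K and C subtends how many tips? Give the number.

The MRCA of K and C is the node subtending ((A,N),((O,((K,J),P)),(Q,E)),((M,(C,F)),((I,(D,H)),L))).
That clade contains 15 terminal taxa: A, C, D, E, F, H, I, J, K, L, M, N, O, P, Q.

15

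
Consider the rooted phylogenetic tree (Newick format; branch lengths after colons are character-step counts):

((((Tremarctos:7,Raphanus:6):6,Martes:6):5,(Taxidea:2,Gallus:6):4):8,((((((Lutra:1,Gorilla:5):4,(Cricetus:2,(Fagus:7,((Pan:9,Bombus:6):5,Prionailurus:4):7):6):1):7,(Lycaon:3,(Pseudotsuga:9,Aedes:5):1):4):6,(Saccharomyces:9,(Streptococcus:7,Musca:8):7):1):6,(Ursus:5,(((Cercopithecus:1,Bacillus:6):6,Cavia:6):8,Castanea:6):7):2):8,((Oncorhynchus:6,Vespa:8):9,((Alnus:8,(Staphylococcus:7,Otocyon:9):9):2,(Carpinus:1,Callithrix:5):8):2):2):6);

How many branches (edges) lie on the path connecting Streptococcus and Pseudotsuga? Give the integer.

The MRCA of Streptococcus and Pseudotsuga is the node subtending ((((Lutra,Gorilla),(Cricetus,(Fagus,((Pan,Bombus),Prionailurus)))),(Lycaon,(Pseudotsuga,Aedes))),(Saccharomyces,(Streptococcus,Musca))).
From Streptococcus up to that node: 3 branches. From Pseudotsuga up to the same node: 4 branches. Total: 3 + 4 = 7.

7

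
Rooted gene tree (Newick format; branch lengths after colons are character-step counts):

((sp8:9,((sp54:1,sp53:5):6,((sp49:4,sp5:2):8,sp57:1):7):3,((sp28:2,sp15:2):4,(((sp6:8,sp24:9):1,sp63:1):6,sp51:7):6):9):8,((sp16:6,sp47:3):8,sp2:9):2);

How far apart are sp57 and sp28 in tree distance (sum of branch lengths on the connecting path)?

26

The path runs sp57 → … → MRCA → … → sp28; the MRCA is the node subtending (sp8,((sp54,sp53),((sp49,sp5),sp57)),((sp28,sp15),(((sp6,sp24),sp63),sp51))).
Branch lengths along that path: 1 + 7 + 3 + 9 + 4 + 2 = 26.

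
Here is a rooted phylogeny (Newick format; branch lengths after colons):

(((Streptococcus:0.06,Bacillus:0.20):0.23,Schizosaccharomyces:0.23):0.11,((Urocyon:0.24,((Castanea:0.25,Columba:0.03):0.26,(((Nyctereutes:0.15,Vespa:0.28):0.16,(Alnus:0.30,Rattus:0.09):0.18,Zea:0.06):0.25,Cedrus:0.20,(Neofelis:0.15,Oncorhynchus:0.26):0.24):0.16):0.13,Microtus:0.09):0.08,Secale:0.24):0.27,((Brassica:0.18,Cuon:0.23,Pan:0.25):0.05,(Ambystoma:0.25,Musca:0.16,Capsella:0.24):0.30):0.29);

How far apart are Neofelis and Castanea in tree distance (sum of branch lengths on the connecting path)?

1.06

The path runs Neofelis → … → MRCA → … → Castanea; the MRCA is the node subtending ((Castanea,Columba),(((Nyctereutes,Vespa),(Alnus,Rattus),Zea),Cedrus,(Neofelis,Oncorhynchus))).
Branch lengths along that path: 0.15 + 0.24 + 0.16 + 0.26 + 0.25 = 1.06.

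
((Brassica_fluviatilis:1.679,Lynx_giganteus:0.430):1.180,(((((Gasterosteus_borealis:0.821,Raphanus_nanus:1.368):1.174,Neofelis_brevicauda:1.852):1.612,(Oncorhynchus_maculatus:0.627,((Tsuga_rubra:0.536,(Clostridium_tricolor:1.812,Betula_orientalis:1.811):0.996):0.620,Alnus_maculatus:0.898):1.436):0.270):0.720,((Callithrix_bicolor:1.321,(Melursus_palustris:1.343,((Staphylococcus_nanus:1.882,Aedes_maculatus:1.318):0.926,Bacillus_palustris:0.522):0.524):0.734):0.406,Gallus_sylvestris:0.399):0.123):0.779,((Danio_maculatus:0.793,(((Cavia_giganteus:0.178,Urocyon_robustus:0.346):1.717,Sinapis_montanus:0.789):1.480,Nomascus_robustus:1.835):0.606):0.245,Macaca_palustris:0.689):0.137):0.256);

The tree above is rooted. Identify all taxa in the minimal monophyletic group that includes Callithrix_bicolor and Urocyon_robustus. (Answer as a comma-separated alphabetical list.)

Tracing Callithrix_bicolor: it sits inside (Callithrix_bicolor,(Melursus_palustris,((Staphylococcus_nanus,Aedes_maculatus),Bacillus_palustris))).
Tracing Urocyon_robustus: it sits inside (Cavia_giganteus,Urocyon_robustus).
The smallest clade enclosing both is (((((Gasterosteus_borealis,Raphanus_nanus),Neofelis_brevicauda),(Oncorhynchus_maculatus,((Tsuga_rubra,(Clostridium_tricolor,Betula_orientalis)),Alnus_maculatus))),((Callithrix_bicolor,(Melursus_palustris,((Staphylococcus_nanus,Aedes_maculatus),Bacillus_palustris))),Gallus_sylvestris)),((Danio_maculatus,(((Cavia_giganteus,Urocyon_robustus),Sinapis_montanus),Nomascus_robustus)),Macaca_palustris)); the answer is its 20 terminal taxa in alphabetical order.

Aedes_maculatus, Alnus_maculatus, Bacillus_palustris, Betula_orientalis, Callithrix_bicolor, Cavia_giganteus, Clostridium_tricolor, Danio_maculatus, Gallus_sylvestris, Gasterosteus_borealis, Macaca_palustris, Melursus_palustris, Neofelis_brevicauda, Nomascus_robustus, Oncorhynchus_maculatus, Raphanus_nanus, Sinapis_montanus, Staphylococcus_nanus, Tsuga_rubra, Urocyon_robustus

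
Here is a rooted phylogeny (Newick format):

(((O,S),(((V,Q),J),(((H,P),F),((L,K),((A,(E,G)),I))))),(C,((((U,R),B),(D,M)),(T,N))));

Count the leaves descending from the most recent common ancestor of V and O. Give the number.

14

The MRCA of V and O is the node subtending ((O,S),(((V,Q),J),(((H,P),F),((L,K),((A,(E,G)),I))))).
That clade contains 14 terminal taxa: A, E, F, G, H, I, J, K, L, O, P, Q, S, V.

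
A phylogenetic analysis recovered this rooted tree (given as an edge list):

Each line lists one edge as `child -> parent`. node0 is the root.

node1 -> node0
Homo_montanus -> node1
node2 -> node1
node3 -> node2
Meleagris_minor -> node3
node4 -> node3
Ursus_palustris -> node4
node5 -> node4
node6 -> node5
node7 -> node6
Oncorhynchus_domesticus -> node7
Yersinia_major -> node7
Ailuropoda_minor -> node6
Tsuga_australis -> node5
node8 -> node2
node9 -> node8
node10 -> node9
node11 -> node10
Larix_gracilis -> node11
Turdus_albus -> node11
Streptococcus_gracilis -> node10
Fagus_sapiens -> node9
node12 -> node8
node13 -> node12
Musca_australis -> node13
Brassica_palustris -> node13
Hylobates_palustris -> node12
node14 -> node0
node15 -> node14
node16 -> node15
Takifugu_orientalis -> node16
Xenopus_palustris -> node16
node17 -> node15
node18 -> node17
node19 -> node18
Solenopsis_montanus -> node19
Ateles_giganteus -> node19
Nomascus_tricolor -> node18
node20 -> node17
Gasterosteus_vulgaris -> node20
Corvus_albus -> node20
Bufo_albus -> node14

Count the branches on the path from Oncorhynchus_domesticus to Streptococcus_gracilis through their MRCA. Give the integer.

The MRCA of Oncorhynchus_domesticus and Streptococcus_gracilis is the node subtending ((Meleagris_minor,(Ursus_palustris,(((Oncorhynchus_domesticus,Yersinia_major),Ailuropoda_minor),Tsuga_australis))),((((Larix_gracilis,Turdus_albus),Streptococcus_gracilis),Fagus_sapiens),((Musca_australis,Brassica_palustris),Hylobates_palustris))).
From Oncorhynchus_domesticus up to that node: 6 branches. From Streptococcus_gracilis up to the same node: 4 branches. Total: 6 + 4 = 10.

10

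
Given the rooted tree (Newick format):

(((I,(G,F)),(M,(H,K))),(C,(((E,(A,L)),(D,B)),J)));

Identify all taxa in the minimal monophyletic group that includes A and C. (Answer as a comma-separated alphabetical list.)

A, B, C, D, E, J, L

Tracing A: it sits inside (A,L).
Tracing C: it sits inside (C,(((E,(A,L)),(D,B)),J)).
The smallest clade enclosing both is (C,(((E,(A,L)),(D,B)),J)); the answer is its 7 terminal taxa in alphabetical order.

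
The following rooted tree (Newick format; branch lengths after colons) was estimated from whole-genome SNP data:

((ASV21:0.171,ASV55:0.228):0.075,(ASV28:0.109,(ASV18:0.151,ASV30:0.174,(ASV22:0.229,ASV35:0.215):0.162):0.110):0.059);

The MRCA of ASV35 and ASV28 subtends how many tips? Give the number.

5

The MRCA of ASV35 and ASV28 is the node subtending (ASV28,(ASV18,ASV30,(ASV22,ASV35))).
That clade contains 5 terminal taxa: ASV18, ASV22, ASV28, ASV30, ASV35.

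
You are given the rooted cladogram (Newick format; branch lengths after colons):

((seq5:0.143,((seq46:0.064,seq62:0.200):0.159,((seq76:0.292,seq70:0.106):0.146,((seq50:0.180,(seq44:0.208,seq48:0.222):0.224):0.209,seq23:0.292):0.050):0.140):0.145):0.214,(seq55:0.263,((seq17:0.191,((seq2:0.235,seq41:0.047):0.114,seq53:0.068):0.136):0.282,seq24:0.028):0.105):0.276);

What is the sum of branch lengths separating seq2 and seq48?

2.352

The path runs seq2 → … → MRCA → … → seq48; the MRCA is the root of the tree.
Branch lengths along that path: 0.235 + 0.114 + 0.136 + 0.282 + 0.105 + 0.276 + 0.214 + 0.145 + 0.140 + 0.050 + 0.209 + 0.224 + 0.222 = 2.352.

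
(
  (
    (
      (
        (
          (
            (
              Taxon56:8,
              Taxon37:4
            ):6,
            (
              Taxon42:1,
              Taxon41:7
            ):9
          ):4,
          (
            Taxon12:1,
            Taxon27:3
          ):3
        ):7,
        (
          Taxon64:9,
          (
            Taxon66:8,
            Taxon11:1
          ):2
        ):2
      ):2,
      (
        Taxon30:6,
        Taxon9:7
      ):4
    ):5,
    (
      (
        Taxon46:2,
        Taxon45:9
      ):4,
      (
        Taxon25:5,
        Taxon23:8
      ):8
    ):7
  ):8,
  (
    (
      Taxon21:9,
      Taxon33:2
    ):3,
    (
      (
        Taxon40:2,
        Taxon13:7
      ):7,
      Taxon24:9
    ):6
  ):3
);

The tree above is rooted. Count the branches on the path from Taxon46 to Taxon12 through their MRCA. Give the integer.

The MRCA of Taxon46 and Taxon12 is the node subtending ((((((Taxon56,Taxon37),(Taxon42,Taxon41)),(Taxon12,Taxon27)),(Taxon64,(Taxon66,Taxon11))),(Taxon30,Taxon9)),((Taxon46,Taxon45),(Taxon25,Taxon23))).
From Taxon46 up to that node: 3 branches. From Taxon12 up to the same node: 5 branches. Total: 3 + 5 = 8.

8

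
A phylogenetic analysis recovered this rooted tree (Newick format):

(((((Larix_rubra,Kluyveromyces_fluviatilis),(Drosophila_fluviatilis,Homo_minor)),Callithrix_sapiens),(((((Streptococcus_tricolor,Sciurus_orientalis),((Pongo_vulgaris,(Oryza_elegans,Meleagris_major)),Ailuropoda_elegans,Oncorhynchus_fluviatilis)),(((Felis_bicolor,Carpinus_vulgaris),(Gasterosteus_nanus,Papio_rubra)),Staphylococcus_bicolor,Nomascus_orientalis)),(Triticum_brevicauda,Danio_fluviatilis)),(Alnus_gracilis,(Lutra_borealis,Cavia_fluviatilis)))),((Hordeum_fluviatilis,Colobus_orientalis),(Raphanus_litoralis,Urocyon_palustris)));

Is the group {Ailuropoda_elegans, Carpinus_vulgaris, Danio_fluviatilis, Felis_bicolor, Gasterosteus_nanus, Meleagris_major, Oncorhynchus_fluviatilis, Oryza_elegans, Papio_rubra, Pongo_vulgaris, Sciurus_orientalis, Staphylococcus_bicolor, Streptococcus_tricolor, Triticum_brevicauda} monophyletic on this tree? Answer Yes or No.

The MRCA of the listed taxa subtends ((((Streptococcus_tricolor,Sciurus_orientalis),((Pongo_vulgaris,(Oryza_elegans,Meleagris_major)),Ailuropoda_elegans,Oncorhynchus_fluviatilis)),(((Felis_bicolor,Carpinus_vulgaris),(Gasterosteus_nanus,Papio_rubra)),Staphylococcus_bicolor,Nomascus_orientalis)),(Triticum_brevicauda,Danio_fluviatilis)).
That clade also contains Nomascus_orientalis, which is not in the proposed group, so the group is not monophyletic.

No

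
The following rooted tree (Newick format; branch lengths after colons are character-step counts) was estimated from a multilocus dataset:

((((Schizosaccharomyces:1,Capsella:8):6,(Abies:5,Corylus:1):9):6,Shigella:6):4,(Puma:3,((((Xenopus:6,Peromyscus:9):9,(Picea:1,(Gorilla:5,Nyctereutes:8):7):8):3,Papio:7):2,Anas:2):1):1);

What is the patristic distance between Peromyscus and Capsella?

The path runs Peromyscus → … → MRCA → … → Capsella; the MRCA is the root of the tree.
Branch lengths along that path: 9 + 9 + 3 + 2 + 1 + 1 + 4 + 6 + 6 + 8 = 49.

49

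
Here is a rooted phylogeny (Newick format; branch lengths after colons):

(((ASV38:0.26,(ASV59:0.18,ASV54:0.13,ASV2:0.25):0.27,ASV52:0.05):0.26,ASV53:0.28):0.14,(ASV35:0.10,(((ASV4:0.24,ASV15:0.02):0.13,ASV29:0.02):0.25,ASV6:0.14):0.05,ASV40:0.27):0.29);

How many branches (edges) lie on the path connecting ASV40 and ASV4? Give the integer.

The MRCA of ASV40 and ASV4 is the node subtending (ASV35,(((ASV4,ASV15),ASV29),ASV6),ASV40).
From ASV40 up to that node: 1 branch. From ASV4 up to the same node: 4 branches. Total: 1 + 4 = 5.

5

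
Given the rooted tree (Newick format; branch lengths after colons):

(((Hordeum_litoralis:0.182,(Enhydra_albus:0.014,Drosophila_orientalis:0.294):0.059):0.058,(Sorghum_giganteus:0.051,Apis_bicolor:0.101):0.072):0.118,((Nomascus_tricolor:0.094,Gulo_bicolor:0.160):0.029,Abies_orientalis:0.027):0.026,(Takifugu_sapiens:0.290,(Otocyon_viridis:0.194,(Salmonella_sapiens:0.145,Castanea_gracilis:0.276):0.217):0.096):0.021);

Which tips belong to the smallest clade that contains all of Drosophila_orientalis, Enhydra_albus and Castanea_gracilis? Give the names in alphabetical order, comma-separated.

Abies_orientalis, Apis_bicolor, Castanea_gracilis, Drosophila_orientalis, Enhydra_albus, Gulo_bicolor, Hordeum_litoralis, Nomascus_tricolor, Otocyon_viridis, Salmonella_sapiens, Sorghum_giganteus, Takifugu_sapiens

Tracing Drosophila_orientalis: it sits inside (Enhydra_albus,Drosophila_orientalis).
Tracing Enhydra_albus: it sits inside (Enhydra_albus,Drosophila_orientalis).
Tracing Castanea_gracilis: it sits inside (Salmonella_sapiens,Castanea_gracilis).
The smallest clade enclosing all 3 is the whole tree (their MRCA is the root), so the answer is all 12 tips in alphabetical order.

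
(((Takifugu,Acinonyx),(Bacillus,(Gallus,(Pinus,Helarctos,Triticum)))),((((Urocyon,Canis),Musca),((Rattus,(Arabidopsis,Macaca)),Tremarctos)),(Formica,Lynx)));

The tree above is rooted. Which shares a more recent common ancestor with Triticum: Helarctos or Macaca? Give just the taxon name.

The MRCA of Triticum and Helarctos subtends (Pinus,Helarctos,Triticum) (3 taxa).
The MRCA of Triticum and Macaca is the root, subtending the entire tree (16 taxa).
The first is nested inside the second, so Triticum shares a more recent common ancestor with Helarctos.

Helarctos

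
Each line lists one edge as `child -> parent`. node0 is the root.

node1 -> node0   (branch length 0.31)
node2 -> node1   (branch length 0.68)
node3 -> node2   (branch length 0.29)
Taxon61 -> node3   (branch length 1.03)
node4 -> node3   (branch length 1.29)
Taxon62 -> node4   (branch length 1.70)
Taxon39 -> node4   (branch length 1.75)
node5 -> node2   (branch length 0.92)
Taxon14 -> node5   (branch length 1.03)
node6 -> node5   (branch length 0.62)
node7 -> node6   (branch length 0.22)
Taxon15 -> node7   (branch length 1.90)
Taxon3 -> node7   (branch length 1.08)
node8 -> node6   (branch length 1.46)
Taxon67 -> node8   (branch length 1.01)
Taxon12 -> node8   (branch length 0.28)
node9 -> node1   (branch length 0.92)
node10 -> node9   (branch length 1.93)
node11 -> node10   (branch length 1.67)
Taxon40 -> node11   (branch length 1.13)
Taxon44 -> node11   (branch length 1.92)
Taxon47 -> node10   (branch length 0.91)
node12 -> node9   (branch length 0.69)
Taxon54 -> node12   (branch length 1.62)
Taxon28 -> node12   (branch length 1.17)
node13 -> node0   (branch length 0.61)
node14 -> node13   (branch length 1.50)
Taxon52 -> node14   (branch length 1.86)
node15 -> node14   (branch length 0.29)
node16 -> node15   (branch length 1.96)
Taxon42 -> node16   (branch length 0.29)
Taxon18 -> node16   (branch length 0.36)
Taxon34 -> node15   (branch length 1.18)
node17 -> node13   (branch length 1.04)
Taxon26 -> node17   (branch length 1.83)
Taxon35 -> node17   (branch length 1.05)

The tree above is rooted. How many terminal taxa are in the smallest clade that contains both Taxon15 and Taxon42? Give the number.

19

The MRCA of Taxon15 and Taxon42 is the root, so the clade is the entire tree.
That clade contains 19 terminal taxa: Taxon12, Taxon14, Taxon15, Taxon18, Taxon26, Taxon28, Taxon3, Taxon34, Taxon35, Taxon39, Taxon40, Taxon42, Taxon44, Taxon47, Taxon52, Taxon54, Taxon61, Taxon62, Taxon67.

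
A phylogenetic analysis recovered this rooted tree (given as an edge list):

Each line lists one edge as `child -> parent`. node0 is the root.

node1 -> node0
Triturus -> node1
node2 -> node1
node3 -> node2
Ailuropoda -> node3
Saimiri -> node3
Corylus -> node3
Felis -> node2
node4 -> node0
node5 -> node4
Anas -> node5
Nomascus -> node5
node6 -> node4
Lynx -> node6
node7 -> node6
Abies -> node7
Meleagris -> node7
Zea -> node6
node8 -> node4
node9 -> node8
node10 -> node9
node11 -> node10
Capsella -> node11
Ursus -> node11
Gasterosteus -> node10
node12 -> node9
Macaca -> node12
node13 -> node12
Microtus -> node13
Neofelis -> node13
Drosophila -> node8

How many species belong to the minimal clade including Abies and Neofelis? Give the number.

13

The MRCA of Abies and Neofelis is the node subtending ((Anas,Nomascus),(Lynx,(Abies,Meleagris),Zea),((((Capsella,Ursus),Gasterosteus),(Macaca,(Microtus,Neofelis))),Drosophila)).
That clade contains 13 terminal taxa: Abies, Anas, Capsella, Drosophila, Gasterosteus, Lynx, Macaca, Meleagris, Microtus, Neofelis, Nomascus, Ursus, Zea.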